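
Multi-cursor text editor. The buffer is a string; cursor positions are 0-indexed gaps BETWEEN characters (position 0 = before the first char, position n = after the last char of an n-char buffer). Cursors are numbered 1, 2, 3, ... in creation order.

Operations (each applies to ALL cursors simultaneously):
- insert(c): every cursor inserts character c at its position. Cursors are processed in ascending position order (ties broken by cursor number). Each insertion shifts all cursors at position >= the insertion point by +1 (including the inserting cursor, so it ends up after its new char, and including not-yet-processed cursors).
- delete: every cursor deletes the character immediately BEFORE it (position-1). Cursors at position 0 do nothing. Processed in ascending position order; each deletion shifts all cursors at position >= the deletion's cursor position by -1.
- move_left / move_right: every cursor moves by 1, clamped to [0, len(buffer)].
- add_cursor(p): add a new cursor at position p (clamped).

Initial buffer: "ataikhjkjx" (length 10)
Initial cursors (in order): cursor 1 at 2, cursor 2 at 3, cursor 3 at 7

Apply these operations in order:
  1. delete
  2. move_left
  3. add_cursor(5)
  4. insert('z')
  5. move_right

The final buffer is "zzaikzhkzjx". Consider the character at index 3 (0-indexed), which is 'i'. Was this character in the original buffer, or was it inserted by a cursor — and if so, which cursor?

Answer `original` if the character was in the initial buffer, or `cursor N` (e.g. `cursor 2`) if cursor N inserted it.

After op 1 (delete): buffer="aikhkjx" (len 7), cursors c1@1 c2@1 c3@4, authorship .......
After op 2 (move_left): buffer="aikhkjx" (len 7), cursors c1@0 c2@0 c3@3, authorship .......
After op 3 (add_cursor(5)): buffer="aikhkjx" (len 7), cursors c1@0 c2@0 c3@3 c4@5, authorship .......
After op 4 (insert('z')): buffer="zzaikzhkzjx" (len 11), cursors c1@2 c2@2 c3@6 c4@9, authorship 12...3..4..
After op 5 (move_right): buffer="zzaikzhkzjx" (len 11), cursors c1@3 c2@3 c3@7 c4@10, authorship 12...3..4..
Authorship (.=original, N=cursor N): 1 2 . . . 3 . . 4 . .
Index 3: author = original

Answer: original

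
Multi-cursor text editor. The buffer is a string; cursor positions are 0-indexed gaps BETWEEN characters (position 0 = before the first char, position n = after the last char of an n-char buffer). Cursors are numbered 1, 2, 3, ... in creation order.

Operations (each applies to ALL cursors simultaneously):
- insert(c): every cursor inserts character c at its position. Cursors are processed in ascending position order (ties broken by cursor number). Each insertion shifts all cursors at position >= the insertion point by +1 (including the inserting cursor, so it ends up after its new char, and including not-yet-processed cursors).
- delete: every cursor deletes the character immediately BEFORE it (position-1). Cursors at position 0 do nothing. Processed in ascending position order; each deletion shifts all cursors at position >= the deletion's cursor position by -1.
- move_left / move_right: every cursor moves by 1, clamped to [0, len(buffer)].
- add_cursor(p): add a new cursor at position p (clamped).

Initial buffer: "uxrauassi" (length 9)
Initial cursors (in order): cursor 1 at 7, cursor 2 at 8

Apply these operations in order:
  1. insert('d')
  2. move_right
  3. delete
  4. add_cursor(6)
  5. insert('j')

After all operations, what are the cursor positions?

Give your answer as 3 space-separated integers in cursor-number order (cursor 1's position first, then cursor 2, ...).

Answer: 10 12 7

Derivation:
After op 1 (insert('d')): buffer="uxrauasdsdi" (len 11), cursors c1@8 c2@10, authorship .......1.2.
After op 2 (move_right): buffer="uxrauasdsdi" (len 11), cursors c1@9 c2@11, authorship .......1.2.
After op 3 (delete): buffer="uxrauasdd" (len 9), cursors c1@8 c2@9, authorship .......12
After op 4 (add_cursor(6)): buffer="uxrauasdd" (len 9), cursors c3@6 c1@8 c2@9, authorship .......12
After op 5 (insert('j')): buffer="uxrauajsdjdj" (len 12), cursors c3@7 c1@10 c2@12, authorship ......3.1122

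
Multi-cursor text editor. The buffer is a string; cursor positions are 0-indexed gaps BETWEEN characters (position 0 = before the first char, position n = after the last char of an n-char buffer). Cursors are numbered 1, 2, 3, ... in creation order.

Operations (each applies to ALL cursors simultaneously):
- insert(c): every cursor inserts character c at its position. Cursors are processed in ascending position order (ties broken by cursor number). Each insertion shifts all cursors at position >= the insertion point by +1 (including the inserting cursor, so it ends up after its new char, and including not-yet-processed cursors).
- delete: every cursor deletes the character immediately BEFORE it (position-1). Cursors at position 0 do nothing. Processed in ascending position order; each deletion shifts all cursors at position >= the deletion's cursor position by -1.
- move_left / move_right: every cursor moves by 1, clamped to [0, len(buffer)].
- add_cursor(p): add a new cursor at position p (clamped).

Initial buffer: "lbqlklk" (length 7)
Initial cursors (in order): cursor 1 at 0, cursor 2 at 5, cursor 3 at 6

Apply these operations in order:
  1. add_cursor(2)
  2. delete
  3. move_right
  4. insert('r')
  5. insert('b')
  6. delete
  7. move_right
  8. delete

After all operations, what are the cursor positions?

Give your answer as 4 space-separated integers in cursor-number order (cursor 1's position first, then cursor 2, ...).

Answer: 2 4 4 3

Derivation:
After op 1 (add_cursor(2)): buffer="lbqlklk" (len 7), cursors c1@0 c4@2 c2@5 c3@6, authorship .......
After op 2 (delete): buffer="lqlk" (len 4), cursors c1@0 c4@1 c2@3 c3@3, authorship ....
After op 3 (move_right): buffer="lqlk" (len 4), cursors c1@1 c4@2 c2@4 c3@4, authorship ....
After op 4 (insert('r')): buffer="lrqrlkrr" (len 8), cursors c1@2 c4@4 c2@8 c3@8, authorship .1.4..23
After op 5 (insert('b')): buffer="lrbqrblkrrbb" (len 12), cursors c1@3 c4@6 c2@12 c3@12, authorship .11.44..2323
After op 6 (delete): buffer="lrqrlkrr" (len 8), cursors c1@2 c4@4 c2@8 c3@8, authorship .1.4..23
After op 7 (move_right): buffer="lrqrlkrr" (len 8), cursors c1@3 c4@5 c2@8 c3@8, authorship .1.4..23
After op 8 (delete): buffer="lrrk" (len 4), cursors c1@2 c4@3 c2@4 c3@4, authorship .14.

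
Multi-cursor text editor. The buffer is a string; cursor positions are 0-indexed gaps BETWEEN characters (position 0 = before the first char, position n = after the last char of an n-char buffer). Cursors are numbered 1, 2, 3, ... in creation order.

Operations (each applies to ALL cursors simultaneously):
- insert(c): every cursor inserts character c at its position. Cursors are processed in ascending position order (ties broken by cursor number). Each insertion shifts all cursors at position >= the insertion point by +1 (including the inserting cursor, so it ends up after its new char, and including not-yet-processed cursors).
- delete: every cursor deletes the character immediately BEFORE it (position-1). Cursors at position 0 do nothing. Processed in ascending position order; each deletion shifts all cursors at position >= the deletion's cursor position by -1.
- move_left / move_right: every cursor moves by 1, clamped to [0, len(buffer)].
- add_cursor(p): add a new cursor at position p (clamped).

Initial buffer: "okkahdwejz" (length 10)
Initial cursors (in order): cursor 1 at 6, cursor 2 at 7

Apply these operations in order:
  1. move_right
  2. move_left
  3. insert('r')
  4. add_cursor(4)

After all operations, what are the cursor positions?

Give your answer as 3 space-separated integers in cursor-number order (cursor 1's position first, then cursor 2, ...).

Answer: 7 9 4

Derivation:
After op 1 (move_right): buffer="okkahdwejz" (len 10), cursors c1@7 c2@8, authorship ..........
After op 2 (move_left): buffer="okkahdwejz" (len 10), cursors c1@6 c2@7, authorship ..........
After op 3 (insert('r')): buffer="okkahdrwrejz" (len 12), cursors c1@7 c2@9, authorship ......1.2...
After op 4 (add_cursor(4)): buffer="okkahdrwrejz" (len 12), cursors c3@4 c1@7 c2@9, authorship ......1.2...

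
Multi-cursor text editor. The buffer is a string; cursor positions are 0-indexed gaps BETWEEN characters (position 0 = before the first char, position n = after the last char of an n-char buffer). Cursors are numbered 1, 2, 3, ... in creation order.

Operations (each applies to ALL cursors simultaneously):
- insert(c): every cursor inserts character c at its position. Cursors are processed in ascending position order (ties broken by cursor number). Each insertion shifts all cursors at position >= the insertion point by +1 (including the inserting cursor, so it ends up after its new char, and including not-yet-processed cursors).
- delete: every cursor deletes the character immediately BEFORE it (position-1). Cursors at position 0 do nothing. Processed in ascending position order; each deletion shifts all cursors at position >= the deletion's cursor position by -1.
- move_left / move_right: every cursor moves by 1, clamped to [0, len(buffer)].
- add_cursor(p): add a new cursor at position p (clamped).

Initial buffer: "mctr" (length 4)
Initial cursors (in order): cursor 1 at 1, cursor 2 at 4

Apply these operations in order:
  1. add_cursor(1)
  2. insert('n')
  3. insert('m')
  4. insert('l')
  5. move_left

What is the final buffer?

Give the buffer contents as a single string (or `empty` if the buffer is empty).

Answer: mnnmmllctrnml

Derivation:
After op 1 (add_cursor(1)): buffer="mctr" (len 4), cursors c1@1 c3@1 c2@4, authorship ....
After op 2 (insert('n')): buffer="mnnctrn" (len 7), cursors c1@3 c3@3 c2@7, authorship .13...2
After op 3 (insert('m')): buffer="mnnmmctrnm" (len 10), cursors c1@5 c3@5 c2@10, authorship .1313...22
After op 4 (insert('l')): buffer="mnnmmllctrnml" (len 13), cursors c1@7 c3@7 c2@13, authorship .131313...222
After op 5 (move_left): buffer="mnnmmllctrnml" (len 13), cursors c1@6 c3@6 c2@12, authorship .131313...222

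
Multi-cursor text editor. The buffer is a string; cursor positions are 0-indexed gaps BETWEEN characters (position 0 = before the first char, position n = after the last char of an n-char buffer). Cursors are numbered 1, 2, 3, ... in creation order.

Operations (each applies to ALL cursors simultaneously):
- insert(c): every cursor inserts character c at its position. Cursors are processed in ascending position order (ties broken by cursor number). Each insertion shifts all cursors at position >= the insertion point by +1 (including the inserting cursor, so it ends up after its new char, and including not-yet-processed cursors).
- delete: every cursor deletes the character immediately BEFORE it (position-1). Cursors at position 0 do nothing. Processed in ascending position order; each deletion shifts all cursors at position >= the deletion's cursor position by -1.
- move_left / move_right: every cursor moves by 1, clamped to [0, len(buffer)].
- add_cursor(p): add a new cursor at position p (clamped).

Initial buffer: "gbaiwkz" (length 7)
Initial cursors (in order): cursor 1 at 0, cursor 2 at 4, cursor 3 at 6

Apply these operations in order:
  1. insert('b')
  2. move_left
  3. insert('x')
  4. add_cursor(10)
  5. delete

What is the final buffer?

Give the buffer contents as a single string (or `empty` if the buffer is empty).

After op 1 (insert('b')): buffer="bgbaibwkbz" (len 10), cursors c1@1 c2@6 c3@9, authorship 1....2..3.
After op 2 (move_left): buffer="bgbaibwkbz" (len 10), cursors c1@0 c2@5 c3@8, authorship 1....2..3.
After op 3 (insert('x')): buffer="xbgbaixbwkxbz" (len 13), cursors c1@1 c2@7 c3@11, authorship 11....22..33.
After op 4 (add_cursor(10)): buffer="xbgbaixbwkxbz" (len 13), cursors c1@1 c2@7 c4@10 c3@11, authorship 11....22..33.
After op 5 (delete): buffer="bgbaibwbz" (len 9), cursors c1@0 c2@5 c3@7 c4@7, authorship 1....2.3.

Answer: bgbaibwbz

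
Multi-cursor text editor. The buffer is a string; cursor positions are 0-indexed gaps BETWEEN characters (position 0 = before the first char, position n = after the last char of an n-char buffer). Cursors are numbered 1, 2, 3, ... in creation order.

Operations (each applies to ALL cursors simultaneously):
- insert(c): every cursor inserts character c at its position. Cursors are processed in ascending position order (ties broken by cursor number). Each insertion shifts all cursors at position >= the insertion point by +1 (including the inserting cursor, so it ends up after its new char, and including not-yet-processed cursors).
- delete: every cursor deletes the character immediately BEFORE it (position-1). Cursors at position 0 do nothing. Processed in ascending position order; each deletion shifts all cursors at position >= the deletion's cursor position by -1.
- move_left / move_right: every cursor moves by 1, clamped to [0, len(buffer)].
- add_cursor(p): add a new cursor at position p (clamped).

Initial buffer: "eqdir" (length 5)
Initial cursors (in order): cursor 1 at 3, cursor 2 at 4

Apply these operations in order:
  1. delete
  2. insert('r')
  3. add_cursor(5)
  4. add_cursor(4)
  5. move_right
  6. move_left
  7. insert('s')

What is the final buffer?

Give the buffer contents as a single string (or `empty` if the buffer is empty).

Answer: eqrrssssr

Derivation:
After op 1 (delete): buffer="eqr" (len 3), cursors c1@2 c2@2, authorship ...
After op 2 (insert('r')): buffer="eqrrr" (len 5), cursors c1@4 c2@4, authorship ..12.
After op 3 (add_cursor(5)): buffer="eqrrr" (len 5), cursors c1@4 c2@4 c3@5, authorship ..12.
After op 4 (add_cursor(4)): buffer="eqrrr" (len 5), cursors c1@4 c2@4 c4@4 c3@5, authorship ..12.
After op 5 (move_right): buffer="eqrrr" (len 5), cursors c1@5 c2@5 c3@5 c4@5, authorship ..12.
After op 6 (move_left): buffer="eqrrr" (len 5), cursors c1@4 c2@4 c3@4 c4@4, authorship ..12.
After op 7 (insert('s')): buffer="eqrrssssr" (len 9), cursors c1@8 c2@8 c3@8 c4@8, authorship ..121234.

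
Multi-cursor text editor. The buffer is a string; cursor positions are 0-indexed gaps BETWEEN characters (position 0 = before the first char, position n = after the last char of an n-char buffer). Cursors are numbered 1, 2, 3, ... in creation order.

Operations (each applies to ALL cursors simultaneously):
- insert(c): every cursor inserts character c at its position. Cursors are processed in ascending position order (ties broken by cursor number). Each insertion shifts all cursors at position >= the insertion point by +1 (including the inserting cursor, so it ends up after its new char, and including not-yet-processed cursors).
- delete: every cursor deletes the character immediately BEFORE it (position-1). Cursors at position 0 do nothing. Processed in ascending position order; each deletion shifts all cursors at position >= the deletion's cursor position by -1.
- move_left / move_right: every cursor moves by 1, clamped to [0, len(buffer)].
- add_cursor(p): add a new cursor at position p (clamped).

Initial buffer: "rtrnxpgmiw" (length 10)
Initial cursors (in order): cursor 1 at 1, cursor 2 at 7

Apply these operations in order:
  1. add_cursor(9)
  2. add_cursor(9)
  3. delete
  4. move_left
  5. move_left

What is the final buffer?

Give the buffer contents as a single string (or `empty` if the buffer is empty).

After op 1 (add_cursor(9)): buffer="rtrnxpgmiw" (len 10), cursors c1@1 c2@7 c3@9, authorship ..........
After op 2 (add_cursor(9)): buffer="rtrnxpgmiw" (len 10), cursors c1@1 c2@7 c3@9 c4@9, authorship ..........
After op 3 (delete): buffer="trnxpw" (len 6), cursors c1@0 c2@5 c3@5 c4@5, authorship ......
After op 4 (move_left): buffer="trnxpw" (len 6), cursors c1@0 c2@4 c3@4 c4@4, authorship ......
After op 5 (move_left): buffer="trnxpw" (len 6), cursors c1@0 c2@3 c3@3 c4@3, authorship ......

Answer: trnxpw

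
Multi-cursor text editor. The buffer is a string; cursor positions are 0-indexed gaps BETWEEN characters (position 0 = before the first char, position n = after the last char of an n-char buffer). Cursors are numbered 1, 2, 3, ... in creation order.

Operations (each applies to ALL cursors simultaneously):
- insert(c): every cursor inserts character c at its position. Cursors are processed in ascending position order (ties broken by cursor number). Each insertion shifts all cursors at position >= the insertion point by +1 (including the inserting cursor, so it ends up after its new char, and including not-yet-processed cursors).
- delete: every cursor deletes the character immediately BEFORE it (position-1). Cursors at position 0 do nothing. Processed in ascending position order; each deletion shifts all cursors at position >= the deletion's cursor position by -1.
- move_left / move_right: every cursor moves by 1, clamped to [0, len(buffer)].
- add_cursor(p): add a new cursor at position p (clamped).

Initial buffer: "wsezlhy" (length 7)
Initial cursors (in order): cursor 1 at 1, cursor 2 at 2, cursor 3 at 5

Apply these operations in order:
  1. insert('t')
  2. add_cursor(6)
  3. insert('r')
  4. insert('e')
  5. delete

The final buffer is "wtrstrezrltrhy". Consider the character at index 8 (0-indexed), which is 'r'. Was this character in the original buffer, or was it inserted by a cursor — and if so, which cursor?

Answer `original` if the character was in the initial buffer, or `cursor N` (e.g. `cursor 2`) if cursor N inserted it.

After op 1 (insert('t')): buffer="wtstezlthy" (len 10), cursors c1@2 c2@4 c3@8, authorship .1.2...3..
After op 2 (add_cursor(6)): buffer="wtstezlthy" (len 10), cursors c1@2 c2@4 c4@6 c3@8, authorship .1.2...3..
After op 3 (insert('r')): buffer="wtrstrezrltrhy" (len 14), cursors c1@3 c2@6 c4@9 c3@12, authorship .11.22..4.33..
After op 4 (insert('e')): buffer="wtrestreezreltrehy" (len 18), cursors c1@4 c2@8 c4@12 c3@16, authorship .111.222..44.333..
After op 5 (delete): buffer="wtrstrezrltrhy" (len 14), cursors c1@3 c2@6 c4@9 c3@12, authorship .11.22..4.33..
Authorship (.=original, N=cursor N): . 1 1 . 2 2 . . 4 . 3 3 . .
Index 8: author = 4

Answer: cursor 4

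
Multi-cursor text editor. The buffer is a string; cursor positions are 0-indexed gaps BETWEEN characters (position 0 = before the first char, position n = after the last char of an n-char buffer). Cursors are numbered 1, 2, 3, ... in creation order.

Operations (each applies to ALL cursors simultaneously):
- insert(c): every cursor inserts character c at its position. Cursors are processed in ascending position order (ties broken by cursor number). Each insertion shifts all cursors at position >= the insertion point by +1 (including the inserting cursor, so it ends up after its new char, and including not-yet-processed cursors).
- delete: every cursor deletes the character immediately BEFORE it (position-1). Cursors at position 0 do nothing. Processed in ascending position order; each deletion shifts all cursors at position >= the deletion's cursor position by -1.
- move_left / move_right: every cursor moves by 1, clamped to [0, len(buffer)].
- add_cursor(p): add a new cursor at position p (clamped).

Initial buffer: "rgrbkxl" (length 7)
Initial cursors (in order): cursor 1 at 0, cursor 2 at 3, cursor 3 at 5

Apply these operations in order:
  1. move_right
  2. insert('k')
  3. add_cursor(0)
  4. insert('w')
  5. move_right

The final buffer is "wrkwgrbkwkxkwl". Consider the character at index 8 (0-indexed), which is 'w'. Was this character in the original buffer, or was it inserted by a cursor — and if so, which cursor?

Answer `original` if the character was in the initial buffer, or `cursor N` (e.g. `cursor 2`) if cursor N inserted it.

After op 1 (move_right): buffer="rgrbkxl" (len 7), cursors c1@1 c2@4 c3@6, authorship .......
After op 2 (insert('k')): buffer="rkgrbkkxkl" (len 10), cursors c1@2 c2@6 c3@9, authorship .1...2..3.
After op 3 (add_cursor(0)): buffer="rkgrbkkxkl" (len 10), cursors c4@0 c1@2 c2@6 c3@9, authorship .1...2..3.
After op 4 (insert('w')): buffer="wrkwgrbkwkxkwl" (len 14), cursors c4@1 c1@4 c2@9 c3@13, authorship 4.11...22..33.
After op 5 (move_right): buffer="wrkwgrbkwkxkwl" (len 14), cursors c4@2 c1@5 c2@10 c3@14, authorship 4.11...22..33.
Authorship (.=original, N=cursor N): 4 . 1 1 . . . 2 2 . . 3 3 .
Index 8: author = 2

Answer: cursor 2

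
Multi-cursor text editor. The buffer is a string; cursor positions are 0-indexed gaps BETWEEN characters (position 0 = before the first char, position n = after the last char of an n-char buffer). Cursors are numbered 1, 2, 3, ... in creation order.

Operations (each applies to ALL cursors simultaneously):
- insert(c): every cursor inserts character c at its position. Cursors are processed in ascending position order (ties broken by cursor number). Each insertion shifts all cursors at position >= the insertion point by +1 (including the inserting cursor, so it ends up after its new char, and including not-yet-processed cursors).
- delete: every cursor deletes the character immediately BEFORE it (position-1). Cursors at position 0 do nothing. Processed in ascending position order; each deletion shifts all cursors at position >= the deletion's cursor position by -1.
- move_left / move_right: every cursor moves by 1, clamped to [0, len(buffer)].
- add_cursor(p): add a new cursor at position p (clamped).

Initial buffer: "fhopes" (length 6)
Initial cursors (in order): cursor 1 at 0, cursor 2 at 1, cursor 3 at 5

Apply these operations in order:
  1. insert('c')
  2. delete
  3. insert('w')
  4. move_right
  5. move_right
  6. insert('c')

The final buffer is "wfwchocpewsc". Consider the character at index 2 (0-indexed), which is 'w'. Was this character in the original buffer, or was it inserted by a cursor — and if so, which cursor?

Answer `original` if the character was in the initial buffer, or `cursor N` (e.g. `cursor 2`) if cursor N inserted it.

Answer: cursor 2

Derivation:
After op 1 (insert('c')): buffer="cfchopecs" (len 9), cursors c1@1 c2@3 c3@8, authorship 1.2....3.
After op 2 (delete): buffer="fhopes" (len 6), cursors c1@0 c2@1 c3@5, authorship ......
After op 3 (insert('w')): buffer="wfwhopews" (len 9), cursors c1@1 c2@3 c3@8, authorship 1.2....3.
After op 4 (move_right): buffer="wfwhopews" (len 9), cursors c1@2 c2@4 c3@9, authorship 1.2....3.
After op 5 (move_right): buffer="wfwhopews" (len 9), cursors c1@3 c2@5 c3@9, authorship 1.2....3.
After op 6 (insert('c')): buffer="wfwchocpewsc" (len 12), cursors c1@4 c2@7 c3@12, authorship 1.21..2..3.3
Authorship (.=original, N=cursor N): 1 . 2 1 . . 2 . . 3 . 3
Index 2: author = 2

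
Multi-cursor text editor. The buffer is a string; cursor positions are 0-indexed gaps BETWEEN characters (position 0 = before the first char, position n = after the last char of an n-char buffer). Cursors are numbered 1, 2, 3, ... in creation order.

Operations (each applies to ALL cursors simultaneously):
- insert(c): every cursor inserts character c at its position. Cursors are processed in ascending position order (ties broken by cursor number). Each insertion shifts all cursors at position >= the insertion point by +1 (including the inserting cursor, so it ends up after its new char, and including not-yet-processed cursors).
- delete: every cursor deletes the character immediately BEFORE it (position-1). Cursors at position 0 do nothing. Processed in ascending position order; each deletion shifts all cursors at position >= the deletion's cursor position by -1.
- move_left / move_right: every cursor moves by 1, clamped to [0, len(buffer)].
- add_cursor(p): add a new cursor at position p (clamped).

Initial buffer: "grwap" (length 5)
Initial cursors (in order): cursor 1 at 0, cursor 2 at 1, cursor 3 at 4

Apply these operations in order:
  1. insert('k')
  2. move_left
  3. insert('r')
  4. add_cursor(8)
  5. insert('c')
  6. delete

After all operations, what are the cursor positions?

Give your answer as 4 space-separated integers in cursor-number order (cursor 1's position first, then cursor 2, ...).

After op 1 (insert('k')): buffer="kgkrwakp" (len 8), cursors c1@1 c2@3 c3@7, authorship 1.2...3.
After op 2 (move_left): buffer="kgkrwakp" (len 8), cursors c1@0 c2@2 c3@6, authorship 1.2...3.
After op 3 (insert('r')): buffer="rkgrkrwarkp" (len 11), cursors c1@1 c2@4 c3@9, authorship 11.22...33.
After op 4 (add_cursor(8)): buffer="rkgrkrwarkp" (len 11), cursors c1@1 c2@4 c4@8 c3@9, authorship 11.22...33.
After op 5 (insert('c')): buffer="rckgrckrwacrckp" (len 15), cursors c1@2 c2@6 c4@11 c3@13, authorship 111.222...4333.
After op 6 (delete): buffer="rkgrkrwarkp" (len 11), cursors c1@1 c2@4 c4@8 c3@9, authorship 11.22...33.

Answer: 1 4 9 8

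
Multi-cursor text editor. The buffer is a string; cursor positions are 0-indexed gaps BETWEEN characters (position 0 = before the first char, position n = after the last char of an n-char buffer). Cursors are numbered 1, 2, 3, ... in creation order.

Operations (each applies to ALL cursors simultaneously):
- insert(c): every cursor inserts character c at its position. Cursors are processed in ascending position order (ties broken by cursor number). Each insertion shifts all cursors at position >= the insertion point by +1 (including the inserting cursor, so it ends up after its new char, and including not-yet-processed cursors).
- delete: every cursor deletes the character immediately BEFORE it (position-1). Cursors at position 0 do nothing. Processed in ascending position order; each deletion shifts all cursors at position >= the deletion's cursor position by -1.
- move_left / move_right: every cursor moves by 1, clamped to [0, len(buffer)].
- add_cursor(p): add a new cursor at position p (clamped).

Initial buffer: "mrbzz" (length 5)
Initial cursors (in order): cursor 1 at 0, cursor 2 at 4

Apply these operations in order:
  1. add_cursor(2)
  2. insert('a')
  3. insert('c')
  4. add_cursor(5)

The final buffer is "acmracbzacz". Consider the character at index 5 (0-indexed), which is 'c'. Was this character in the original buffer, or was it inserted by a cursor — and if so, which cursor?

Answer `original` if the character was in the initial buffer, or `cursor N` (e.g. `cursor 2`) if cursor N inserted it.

After op 1 (add_cursor(2)): buffer="mrbzz" (len 5), cursors c1@0 c3@2 c2@4, authorship .....
After op 2 (insert('a')): buffer="amrabzaz" (len 8), cursors c1@1 c3@4 c2@7, authorship 1..3..2.
After op 3 (insert('c')): buffer="acmracbzacz" (len 11), cursors c1@2 c3@6 c2@10, authorship 11..33..22.
After op 4 (add_cursor(5)): buffer="acmracbzacz" (len 11), cursors c1@2 c4@5 c3@6 c2@10, authorship 11..33..22.
Authorship (.=original, N=cursor N): 1 1 . . 3 3 . . 2 2 .
Index 5: author = 3

Answer: cursor 3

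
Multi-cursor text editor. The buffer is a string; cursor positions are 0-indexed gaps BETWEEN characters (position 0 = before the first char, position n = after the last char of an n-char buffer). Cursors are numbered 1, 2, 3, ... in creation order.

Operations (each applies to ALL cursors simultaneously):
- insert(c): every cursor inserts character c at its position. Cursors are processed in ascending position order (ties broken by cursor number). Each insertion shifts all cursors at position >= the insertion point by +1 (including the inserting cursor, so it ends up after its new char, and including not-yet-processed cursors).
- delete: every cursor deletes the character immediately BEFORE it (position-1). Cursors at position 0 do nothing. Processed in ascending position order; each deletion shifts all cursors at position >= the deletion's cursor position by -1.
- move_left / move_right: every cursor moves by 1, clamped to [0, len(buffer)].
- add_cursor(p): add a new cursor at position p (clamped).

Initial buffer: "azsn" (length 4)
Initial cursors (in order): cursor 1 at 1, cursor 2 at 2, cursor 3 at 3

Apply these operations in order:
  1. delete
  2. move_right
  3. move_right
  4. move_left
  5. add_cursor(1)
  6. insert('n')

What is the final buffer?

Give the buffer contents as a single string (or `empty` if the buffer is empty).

After op 1 (delete): buffer="n" (len 1), cursors c1@0 c2@0 c3@0, authorship .
After op 2 (move_right): buffer="n" (len 1), cursors c1@1 c2@1 c3@1, authorship .
After op 3 (move_right): buffer="n" (len 1), cursors c1@1 c2@1 c3@1, authorship .
After op 4 (move_left): buffer="n" (len 1), cursors c1@0 c2@0 c3@0, authorship .
After op 5 (add_cursor(1)): buffer="n" (len 1), cursors c1@0 c2@0 c3@0 c4@1, authorship .
After op 6 (insert('n')): buffer="nnnnn" (len 5), cursors c1@3 c2@3 c3@3 c4@5, authorship 123.4

Answer: nnnnn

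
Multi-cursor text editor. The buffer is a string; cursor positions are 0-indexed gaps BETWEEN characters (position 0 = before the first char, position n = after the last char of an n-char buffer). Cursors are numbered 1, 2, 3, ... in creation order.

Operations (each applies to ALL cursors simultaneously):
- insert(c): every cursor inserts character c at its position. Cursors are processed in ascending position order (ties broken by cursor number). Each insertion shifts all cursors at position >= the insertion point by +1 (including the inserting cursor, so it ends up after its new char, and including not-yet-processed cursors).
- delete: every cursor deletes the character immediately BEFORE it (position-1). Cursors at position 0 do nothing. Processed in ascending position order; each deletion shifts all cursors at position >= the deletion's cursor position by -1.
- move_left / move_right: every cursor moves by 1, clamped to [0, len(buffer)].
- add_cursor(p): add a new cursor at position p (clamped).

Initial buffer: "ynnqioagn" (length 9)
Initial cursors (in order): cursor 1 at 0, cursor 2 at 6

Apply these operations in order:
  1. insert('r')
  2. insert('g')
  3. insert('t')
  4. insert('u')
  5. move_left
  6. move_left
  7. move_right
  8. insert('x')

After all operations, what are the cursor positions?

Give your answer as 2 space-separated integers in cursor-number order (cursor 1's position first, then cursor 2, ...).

Answer: 4 15

Derivation:
After op 1 (insert('r')): buffer="rynnqioragn" (len 11), cursors c1@1 c2@8, authorship 1......2...
After op 2 (insert('g')): buffer="rgynnqiorgagn" (len 13), cursors c1@2 c2@10, authorship 11......22...
After op 3 (insert('t')): buffer="rgtynnqiorgtagn" (len 15), cursors c1@3 c2@12, authorship 111......222...
After op 4 (insert('u')): buffer="rgtuynnqiorgtuagn" (len 17), cursors c1@4 c2@14, authorship 1111......2222...
After op 5 (move_left): buffer="rgtuynnqiorgtuagn" (len 17), cursors c1@3 c2@13, authorship 1111......2222...
After op 6 (move_left): buffer="rgtuynnqiorgtuagn" (len 17), cursors c1@2 c2@12, authorship 1111......2222...
After op 7 (move_right): buffer="rgtuynnqiorgtuagn" (len 17), cursors c1@3 c2@13, authorship 1111......2222...
After op 8 (insert('x')): buffer="rgtxuynnqiorgtxuagn" (len 19), cursors c1@4 c2@15, authorship 11111......22222...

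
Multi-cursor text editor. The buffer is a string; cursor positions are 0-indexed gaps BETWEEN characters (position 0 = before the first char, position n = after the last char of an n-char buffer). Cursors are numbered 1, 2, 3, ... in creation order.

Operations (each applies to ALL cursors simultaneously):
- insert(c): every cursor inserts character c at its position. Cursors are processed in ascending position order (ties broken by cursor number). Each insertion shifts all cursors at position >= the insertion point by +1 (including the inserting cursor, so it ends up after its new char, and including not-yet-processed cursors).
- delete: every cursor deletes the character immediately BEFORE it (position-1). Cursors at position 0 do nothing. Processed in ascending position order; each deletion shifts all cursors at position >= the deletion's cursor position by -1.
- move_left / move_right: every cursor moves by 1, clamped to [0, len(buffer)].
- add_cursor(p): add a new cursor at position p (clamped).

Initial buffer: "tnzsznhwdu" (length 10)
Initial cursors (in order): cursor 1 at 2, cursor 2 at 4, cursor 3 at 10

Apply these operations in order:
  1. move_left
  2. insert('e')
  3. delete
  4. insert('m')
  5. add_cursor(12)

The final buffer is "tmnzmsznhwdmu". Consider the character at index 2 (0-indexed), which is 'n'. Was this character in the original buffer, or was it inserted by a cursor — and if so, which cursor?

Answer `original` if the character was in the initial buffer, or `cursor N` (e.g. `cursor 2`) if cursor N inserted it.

Answer: original

Derivation:
After op 1 (move_left): buffer="tnzsznhwdu" (len 10), cursors c1@1 c2@3 c3@9, authorship ..........
After op 2 (insert('e')): buffer="tenzesznhwdeu" (len 13), cursors c1@2 c2@5 c3@12, authorship .1..2......3.
After op 3 (delete): buffer="tnzsznhwdu" (len 10), cursors c1@1 c2@3 c3@9, authorship ..........
After op 4 (insert('m')): buffer="tmnzmsznhwdmu" (len 13), cursors c1@2 c2@5 c3@12, authorship .1..2......3.
After op 5 (add_cursor(12)): buffer="tmnzmsznhwdmu" (len 13), cursors c1@2 c2@5 c3@12 c4@12, authorship .1..2......3.
Authorship (.=original, N=cursor N): . 1 . . 2 . . . . . . 3 .
Index 2: author = original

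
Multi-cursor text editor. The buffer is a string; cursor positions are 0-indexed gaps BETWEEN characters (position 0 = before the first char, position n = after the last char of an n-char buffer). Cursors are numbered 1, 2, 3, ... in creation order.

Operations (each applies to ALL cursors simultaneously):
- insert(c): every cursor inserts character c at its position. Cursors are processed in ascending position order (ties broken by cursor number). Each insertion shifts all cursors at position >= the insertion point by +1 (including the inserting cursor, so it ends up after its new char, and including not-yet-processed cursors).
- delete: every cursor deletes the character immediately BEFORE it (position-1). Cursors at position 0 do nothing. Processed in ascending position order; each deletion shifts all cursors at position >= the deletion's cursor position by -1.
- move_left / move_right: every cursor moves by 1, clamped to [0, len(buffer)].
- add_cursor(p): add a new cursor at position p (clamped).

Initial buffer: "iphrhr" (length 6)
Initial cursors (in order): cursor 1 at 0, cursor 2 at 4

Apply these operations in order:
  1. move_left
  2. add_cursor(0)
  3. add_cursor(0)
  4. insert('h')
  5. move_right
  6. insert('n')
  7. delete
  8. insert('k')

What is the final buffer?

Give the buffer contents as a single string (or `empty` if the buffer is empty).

Answer: hhhikkkphhrkhr

Derivation:
After op 1 (move_left): buffer="iphrhr" (len 6), cursors c1@0 c2@3, authorship ......
After op 2 (add_cursor(0)): buffer="iphrhr" (len 6), cursors c1@0 c3@0 c2@3, authorship ......
After op 3 (add_cursor(0)): buffer="iphrhr" (len 6), cursors c1@0 c3@0 c4@0 c2@3, authorship ......
After op 4 (insert('h')): buffer="hhhiphhrhr" (len 10), cursors c1@3 c3@3 c4@3 c2@7, authorship 134...2...
After op 5 (move_right): buffer="hhhiphhrhr" (len 10), cursors c1@4 c3@4 c4@4 c2@8, authorship 134...2...
After op 6 (insert('n')): buffer="hhhinnnphhrnhr" (len 14), cursors c1@7 c3@7 c4@7 c2@12, authorship 134.134..2.2..
After op 7 (delete): buffer="hhhiphhrhr" (len 10), cursors c1@4 c3@4 c4@4 c2@8, authorship 134...2...
After op 8 (insert('k')): buffer="hhhikkkphhrkhr" (len 14), cursors c1@7 c3@7 c4@7 c2@12, authorship 134.134..2.2..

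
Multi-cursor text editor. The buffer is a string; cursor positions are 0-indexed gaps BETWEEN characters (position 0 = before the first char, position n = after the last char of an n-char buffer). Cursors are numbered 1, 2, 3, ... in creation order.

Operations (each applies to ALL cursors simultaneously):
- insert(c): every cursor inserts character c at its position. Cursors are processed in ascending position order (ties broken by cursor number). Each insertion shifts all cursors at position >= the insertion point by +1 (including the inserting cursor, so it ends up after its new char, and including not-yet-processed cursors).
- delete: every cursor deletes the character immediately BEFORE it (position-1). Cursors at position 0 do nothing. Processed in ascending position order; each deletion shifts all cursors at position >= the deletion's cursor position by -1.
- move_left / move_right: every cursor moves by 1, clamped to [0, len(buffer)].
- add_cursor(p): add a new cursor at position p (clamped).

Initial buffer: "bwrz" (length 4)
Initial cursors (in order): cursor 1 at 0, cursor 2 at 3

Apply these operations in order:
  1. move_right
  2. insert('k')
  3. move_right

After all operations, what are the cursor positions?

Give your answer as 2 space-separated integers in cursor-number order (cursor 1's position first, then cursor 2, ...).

After op 1 (move_right): buffer="bwrz" (len 4), cursors c1@1 c2@4, authorship ....
After op 2 (insert('k')): buffer="bkwrzk" (len 6), cursors c1@2 c2@6, authorship .1...2
After op 3 (move_right): buffer="bkwrzk" (len 6), cursors c1@3 c2@6, authorship .1...2

Answer: 3 6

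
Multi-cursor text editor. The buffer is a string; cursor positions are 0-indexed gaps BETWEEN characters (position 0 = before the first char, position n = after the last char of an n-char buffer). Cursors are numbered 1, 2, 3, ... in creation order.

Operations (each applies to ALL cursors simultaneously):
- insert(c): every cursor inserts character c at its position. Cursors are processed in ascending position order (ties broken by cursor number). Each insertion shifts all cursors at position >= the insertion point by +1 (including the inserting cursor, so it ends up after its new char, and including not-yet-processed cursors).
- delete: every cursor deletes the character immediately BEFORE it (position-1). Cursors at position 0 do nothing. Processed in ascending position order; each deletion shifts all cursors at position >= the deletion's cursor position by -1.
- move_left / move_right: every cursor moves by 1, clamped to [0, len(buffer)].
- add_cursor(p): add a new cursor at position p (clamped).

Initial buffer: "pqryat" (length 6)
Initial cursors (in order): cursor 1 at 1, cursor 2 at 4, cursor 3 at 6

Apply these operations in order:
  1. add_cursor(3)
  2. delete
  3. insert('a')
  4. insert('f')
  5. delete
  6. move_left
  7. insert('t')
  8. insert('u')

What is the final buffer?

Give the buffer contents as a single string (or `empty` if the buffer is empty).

After op 1 (add_cursor(3)): buffer="pqryat" (len 6), cursors c1@1 c4@3 c2@4 c3@6, authorship ......
After op 2 (delete): buffer="qa" (len 2), cursors c1@0 c2@1 c4@1 c3@2, authorship ..
After op 3 (insert('a')): buffer="aqaaaa" (len 6), cursors c1@1 c2@4 c4@4 c3@6, authorship 1.24.3
After op 4 (insert('f')): buffer="afqaaffaaf" (len 10), cursors c1@2 c2@7 c4@7 c3@10, authorship 11.2424.33
After op 5 (delete): buffer="aqaaaa" (len 6), cursors c1@1 c2@4 c4@4 c3@6, authorship 1.24.3
After op 6 (move_left): buffer="aqaaaa" (len 6), cursors c1@0 c2@3 c4@3 c3@5, authorship 1.24.3
After op 7 (insert('t')): buffer="taqattaata" (len 10), cursors c1@1 c2@6 c4@6 c3@9, authorship 11.2244.33
After op 8 (insert('u')): buffer="tuaqattuuaatua" (len 14), cursors c1@2 c2@9 c4@9 c3@13, authorship 111.224244.333

Answer: tuaqattuuaatua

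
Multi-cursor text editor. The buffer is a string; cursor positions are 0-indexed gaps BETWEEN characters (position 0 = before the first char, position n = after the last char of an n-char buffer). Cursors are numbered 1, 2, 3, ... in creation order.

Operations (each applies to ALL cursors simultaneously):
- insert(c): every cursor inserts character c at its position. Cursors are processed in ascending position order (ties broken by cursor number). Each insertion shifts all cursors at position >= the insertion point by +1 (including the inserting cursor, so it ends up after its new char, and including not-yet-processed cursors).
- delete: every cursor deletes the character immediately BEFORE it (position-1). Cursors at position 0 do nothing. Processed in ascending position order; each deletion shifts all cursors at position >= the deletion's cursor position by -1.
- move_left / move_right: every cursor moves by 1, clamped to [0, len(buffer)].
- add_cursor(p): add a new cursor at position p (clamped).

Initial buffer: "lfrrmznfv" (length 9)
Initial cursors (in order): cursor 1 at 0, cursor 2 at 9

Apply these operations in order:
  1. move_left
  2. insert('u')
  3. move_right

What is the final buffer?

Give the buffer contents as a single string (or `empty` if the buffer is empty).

After op 1 (move_left): buffer="lfrrmznfv" (len 9), cursors c1@0 c2@8, authorship .........
After op 2 (insert('u')): buffer="ulfrrmznfuv" (len 11), cursors c1@1 c2@10, authorship 1........2.
After op 3 (move_right): buffer="ulfrrmznfuv" (len 11), cursors c1@2 c2@11, authorship 1........2.

Answer: ulfrrmznfuv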